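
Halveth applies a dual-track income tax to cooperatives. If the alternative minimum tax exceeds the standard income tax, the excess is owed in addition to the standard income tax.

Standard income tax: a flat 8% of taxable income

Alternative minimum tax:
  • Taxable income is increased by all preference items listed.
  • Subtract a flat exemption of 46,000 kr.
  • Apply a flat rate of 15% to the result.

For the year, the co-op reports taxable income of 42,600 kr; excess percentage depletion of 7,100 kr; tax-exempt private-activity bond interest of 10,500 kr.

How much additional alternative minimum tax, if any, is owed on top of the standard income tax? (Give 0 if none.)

0 kr

Alternative minimum tax:
  Adjusted income: 42,600 kr + 7,100 kr + 10,500 kr = 60,200 kr
  Less exemption 46,000 kr → base 14,200 kr
  14,200 kr × 15% = 2,130 kr

Standard income tax:
  42,600 kr × 8% = 3,408 kr

2,130 kr ≤ 3,408 kr, so no add-on is due.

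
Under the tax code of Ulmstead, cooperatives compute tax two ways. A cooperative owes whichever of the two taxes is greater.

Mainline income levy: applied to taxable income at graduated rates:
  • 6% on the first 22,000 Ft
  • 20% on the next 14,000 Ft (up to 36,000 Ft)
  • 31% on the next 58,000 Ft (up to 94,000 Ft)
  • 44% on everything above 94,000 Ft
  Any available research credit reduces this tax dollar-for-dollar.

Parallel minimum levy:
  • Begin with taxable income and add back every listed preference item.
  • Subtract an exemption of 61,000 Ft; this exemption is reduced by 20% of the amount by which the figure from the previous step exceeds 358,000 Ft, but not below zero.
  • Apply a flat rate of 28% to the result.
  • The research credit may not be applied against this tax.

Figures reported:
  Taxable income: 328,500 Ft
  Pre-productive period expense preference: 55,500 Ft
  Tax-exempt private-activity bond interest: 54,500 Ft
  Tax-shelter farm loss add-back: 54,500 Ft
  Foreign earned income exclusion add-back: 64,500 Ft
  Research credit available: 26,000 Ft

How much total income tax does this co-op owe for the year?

Mainline income levy:
  22,000 Ft × 6% = 1,320 Ft
  14,000 Ft × 20% = 2,800 Ft
  58,000 Ft × 31% = 17,980 Ft
  234,500 Ft × 44% = 103,180 Ft
  → 125,280 Ft
  Less research credit 26,000 Ft → 99,280 Ft

Parallel minimum levy:
  Adjusted income: 328,500 Ft + 55,500 Ft + 54,500 Ft + 54,500 Ft + 64,500 Ft = 557,500 Ft
  Exemption: 61,000 Ft − 20% × (557,500 Ft − 358,000 Ft) = 61,000 Ft − 39,900 Ft = 21,100 Ft
  Base: 557,500 Ft − 21,100 Ft = 536,400 Ft
  536,400 Ft × 28% = 150,192 Ft

150,192 Ft > 99,280 Ft, so the parallel minimum levy is the binding amount.

150,192 Ft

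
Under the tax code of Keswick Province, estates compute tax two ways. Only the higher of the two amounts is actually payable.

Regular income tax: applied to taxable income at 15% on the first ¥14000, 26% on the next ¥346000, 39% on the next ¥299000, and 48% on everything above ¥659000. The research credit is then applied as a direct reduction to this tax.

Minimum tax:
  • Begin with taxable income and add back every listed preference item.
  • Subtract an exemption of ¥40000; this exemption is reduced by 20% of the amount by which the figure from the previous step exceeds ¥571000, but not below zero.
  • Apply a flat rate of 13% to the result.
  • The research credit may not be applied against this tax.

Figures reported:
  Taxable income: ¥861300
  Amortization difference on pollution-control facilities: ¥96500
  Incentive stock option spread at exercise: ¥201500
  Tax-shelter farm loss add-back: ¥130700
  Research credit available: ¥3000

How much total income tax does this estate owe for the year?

Minimum tax:
  Adjusted income: ¥861300 + ¥96500 + ¥201500 + ¥130700 = ¥1290000
  Exemption: 20% × (¥1290000 − ¥571000) = ¥143800 ≥ ¥40000, so the exemption is fully phased out
  Base: ¥1290000 − ¥0 = ¥1290000
  ¥1290000 × 13% = ¥167700

Regular income tax:
  ¥14000 × 15% = ¥2100
  ¥346000 × 26% = ¥89960
  ¥299000 × 39% = ¥116610
  ¥202300 × 48% = ¥97104
  → ¥305774
  Less research credit ¥3000 → ¥302774

¥302774 > ¥167700, so the regular income tax governs.

¥302774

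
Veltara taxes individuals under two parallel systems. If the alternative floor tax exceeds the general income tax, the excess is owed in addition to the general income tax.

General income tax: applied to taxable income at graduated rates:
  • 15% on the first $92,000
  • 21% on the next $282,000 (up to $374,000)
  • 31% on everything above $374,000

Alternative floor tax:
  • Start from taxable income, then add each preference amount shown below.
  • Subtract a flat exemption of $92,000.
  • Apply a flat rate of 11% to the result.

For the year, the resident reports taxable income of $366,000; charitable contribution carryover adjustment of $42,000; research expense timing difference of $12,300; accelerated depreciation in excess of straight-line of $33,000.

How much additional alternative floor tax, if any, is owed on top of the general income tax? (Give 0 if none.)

$0

General income tax:
  $92,000 × 15% = $13,800
  $274,000 × 21% = $57,540
  → $71,340

Alternative floor tax:
  Adjusted income: $366,000 + $42,000 + $12,300 + $33,000 = $453,300
  Less exemption $92,000 → base $361,300
  $361,300 × 11% = $39,743

$39,743 ≤ $71,340, so no add-on is due.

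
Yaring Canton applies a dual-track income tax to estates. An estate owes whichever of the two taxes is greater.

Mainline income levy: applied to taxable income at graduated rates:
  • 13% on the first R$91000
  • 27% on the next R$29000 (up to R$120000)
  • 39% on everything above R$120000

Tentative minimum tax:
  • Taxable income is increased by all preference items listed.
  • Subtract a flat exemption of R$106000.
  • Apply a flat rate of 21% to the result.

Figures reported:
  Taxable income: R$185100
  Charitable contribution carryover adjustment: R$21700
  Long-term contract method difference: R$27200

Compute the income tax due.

Mainline income levy:
  R$91000 × 13% = R$11830
  R$29000 × 27% = R$7830
  R$65100 × 39% = R$25389
  → R$45049

Tentative minimum tax:
  Adjusted income: R$185100 + R$21700 + R$27200 = R$234000
  Less exemption R$106000 → base R$128000
  R$128000 × 21% = R$26880

R$45049 > R$26880, so the mainline income levy governs.

R$45049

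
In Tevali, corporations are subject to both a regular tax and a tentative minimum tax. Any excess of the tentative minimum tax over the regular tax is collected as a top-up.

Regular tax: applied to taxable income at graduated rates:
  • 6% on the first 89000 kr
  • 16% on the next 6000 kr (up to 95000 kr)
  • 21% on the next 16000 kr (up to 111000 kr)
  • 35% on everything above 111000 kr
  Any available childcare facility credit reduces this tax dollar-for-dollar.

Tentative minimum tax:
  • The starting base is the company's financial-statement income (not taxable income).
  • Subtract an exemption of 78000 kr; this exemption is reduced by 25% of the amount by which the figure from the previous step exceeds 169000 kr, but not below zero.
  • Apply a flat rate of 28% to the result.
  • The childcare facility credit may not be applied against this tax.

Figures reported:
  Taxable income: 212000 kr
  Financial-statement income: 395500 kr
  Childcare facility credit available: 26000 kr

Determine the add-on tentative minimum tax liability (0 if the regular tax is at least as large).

85745 kr

Regular tax:
  89000 kr × 6% = 5340 kr
  6000 kr × 16% = 960 kr
  16000 kr × 21% = 3360 kr
  101000 kr × 35% = 35350 kr
  → 45010 kr
  Less childcare facility credit 26000 kr → 19010 kr

Tentative minimum tax:
  Base (financial-statement income): 395500 kr
  Exemption: 78000 kr − 25% × (395500 kr − 169000 kr) = 78000 kr − 56625 kr = 21375 kr
  Base: 395500 kr − 21375 kr = 374125 kr
  374125 kr × 28% = 104755 kr

Excess of tentative minimum tax over regular tax: 104755 kr − 19010 kr = 85745 kr.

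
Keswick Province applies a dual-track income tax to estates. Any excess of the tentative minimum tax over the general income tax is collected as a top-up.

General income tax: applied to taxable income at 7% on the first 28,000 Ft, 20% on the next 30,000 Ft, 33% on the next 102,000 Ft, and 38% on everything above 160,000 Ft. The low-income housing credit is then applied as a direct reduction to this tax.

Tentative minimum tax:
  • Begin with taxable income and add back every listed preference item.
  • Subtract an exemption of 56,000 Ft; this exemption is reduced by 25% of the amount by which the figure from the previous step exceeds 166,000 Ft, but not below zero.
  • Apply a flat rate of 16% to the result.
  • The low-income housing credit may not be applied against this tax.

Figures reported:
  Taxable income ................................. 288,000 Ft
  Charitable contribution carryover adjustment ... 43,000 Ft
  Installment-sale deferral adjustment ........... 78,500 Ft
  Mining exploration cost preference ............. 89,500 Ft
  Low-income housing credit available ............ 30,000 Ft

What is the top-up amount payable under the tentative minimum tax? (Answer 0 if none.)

19,580 Ft

Tentative minimum tax:
  Adjusted income: 288,000 Ft + 43,000 Ft + 78,500 Ft + 89,500 Ft = 499,000 Ft
  Exemption: 25% × (499,000 Ft − 166,000 Ft) = 83,250 Ft ≥ 56,000 Ft, so the exemption is fully phased out
  Base: 499,000 Ft − 0 Ft = 499,000 Ft
  499,000 Ft × 16% = 79,840 Ft

General income tax:
  28,000 Ft × 7% = 1,960 Ft
  30,000 Ft × 20% = 6,000 Ft
  102,000 Ft × 33% = 33,660 Ft
  128,000 Ft × 38% = 48,640 Ft
  → 90,260 Ft
  Less low-income housing credit 30,000 Ft → 60,260 Ft

Excess of tentative minimum tax over general income tax: 79,840 Ft − 60,260 Ft = 19,580 Ft.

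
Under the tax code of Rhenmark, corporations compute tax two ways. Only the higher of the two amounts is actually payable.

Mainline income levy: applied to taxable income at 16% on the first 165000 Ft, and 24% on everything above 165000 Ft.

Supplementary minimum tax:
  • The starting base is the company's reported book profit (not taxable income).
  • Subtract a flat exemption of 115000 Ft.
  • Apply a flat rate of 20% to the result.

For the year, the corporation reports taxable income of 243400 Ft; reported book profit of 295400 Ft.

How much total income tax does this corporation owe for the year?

45216 Ft

Mainline income levy:
  165000 Ft × 16% = 26400 Ft
  78400 Ft × 24% = 18816 Ft
  → 45216 Ft

Supplementary minimum tax:
  Base (reported book profit): 295400 Ft
  Less exemption 115000 Ft → base 180400 Ft
  180400 Ft × 20% = 36080 Ft

45216 Ft > 36080 Ft, so the mainline income levy governs.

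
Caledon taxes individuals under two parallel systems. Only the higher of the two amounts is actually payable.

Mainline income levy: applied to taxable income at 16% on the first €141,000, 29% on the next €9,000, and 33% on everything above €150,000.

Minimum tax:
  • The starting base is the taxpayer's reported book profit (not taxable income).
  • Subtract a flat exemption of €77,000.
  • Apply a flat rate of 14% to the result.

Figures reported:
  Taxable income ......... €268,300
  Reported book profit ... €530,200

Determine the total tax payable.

€64,209

Minimum tax:
  Base (reported book profit): €530,200
  Less exemption €77,000 → base €453,200
  €453,200 × 14% = €63,448

Mainline income levy:
  €141,000 × 16% = €22,560
  €9,000 × 29% = €2,610
  €118,300 × 33% = €39,039
  → €64,209

€64,209 > €63,448, so the mainline income levy governs.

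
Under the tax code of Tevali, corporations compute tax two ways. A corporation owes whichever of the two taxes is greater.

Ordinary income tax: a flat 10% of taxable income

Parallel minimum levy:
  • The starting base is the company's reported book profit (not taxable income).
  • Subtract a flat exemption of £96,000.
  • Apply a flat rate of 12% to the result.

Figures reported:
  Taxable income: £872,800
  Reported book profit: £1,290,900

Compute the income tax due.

£143,388

Parallel minimum levy:
  Base (reported book profit): £1,290,900
  Less exemption £96,000 → base £1,194,900
  £1,194,900 × 12% = £143,388

Ordinary income tax:
  £872,800 × 10% = £87,280

£143,388 > £87,280, so the parallel minimum levy is the binding amount.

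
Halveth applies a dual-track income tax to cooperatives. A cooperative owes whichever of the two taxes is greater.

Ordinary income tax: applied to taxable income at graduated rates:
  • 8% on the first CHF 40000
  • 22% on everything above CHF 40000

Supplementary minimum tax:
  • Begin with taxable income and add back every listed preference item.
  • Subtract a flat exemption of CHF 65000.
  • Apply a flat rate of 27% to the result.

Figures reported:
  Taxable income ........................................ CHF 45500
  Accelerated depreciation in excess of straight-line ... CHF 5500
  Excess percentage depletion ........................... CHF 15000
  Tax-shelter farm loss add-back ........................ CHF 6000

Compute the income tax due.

CHF 4410

Supplementary minimum tax:
  Adjusted income: CHF 45500 + CHF 5500 + CHF 15000 + CHF 6000 = CHF 72000
  Less exemption CHF 65000 → base CHF 7000
  CHF 7000 × 27% = CHF 1890

Ordinary income tax:
  CHF 40000 × 8% = CHF 3200
  CHF 5500 × 22% = CHF 1210
  → CHF 4410

CHF 4410 > CHF 1890, so the ordinary income tax governs.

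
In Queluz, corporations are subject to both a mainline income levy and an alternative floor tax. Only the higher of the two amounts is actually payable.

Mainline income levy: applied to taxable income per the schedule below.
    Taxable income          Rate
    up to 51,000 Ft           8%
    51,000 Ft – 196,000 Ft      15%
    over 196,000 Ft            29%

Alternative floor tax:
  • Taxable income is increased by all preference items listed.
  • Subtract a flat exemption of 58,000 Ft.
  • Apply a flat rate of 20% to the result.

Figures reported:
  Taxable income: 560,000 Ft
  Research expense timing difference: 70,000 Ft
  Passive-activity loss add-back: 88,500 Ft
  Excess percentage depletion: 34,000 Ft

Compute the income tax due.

138,900 Ft

Alternative floor tax:
  Adjusted income: 560,000 Ft + 70,000 Ft + 88,500 Ft + 34,000 Ft = 752,500 Ft
  Less exemption 58,000 Ft → base 694,500 Ft
  694,500 Ft × 20% = 138,900 Ft

Mainline income levy:
  51,000 Ft × 8% = 4,080 Ft
  145,000 Ft × 15% = 21,750 Ft
  364,000 Ft × 29% = 105,560 Ft
  → 131,390 Ft

138,900 Ft > 131,390 Ft, so the alternative floor tax is the binding amount.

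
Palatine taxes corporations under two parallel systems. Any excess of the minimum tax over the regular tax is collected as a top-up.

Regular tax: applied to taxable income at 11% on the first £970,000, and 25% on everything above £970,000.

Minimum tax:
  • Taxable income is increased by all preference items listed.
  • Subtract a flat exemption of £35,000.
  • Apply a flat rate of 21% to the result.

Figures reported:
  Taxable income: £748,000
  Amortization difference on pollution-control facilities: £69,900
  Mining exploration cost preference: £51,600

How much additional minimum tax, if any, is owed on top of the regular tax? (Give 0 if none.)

£92,965

Regular tax:
  £748,000 × 11% = £82,280

Minimum tax:
  Adjusted income: £748,000 + £69,900 + £51,600 = £869,500
  Less exemption £35,000 → base £834,500
  £834,500 × 21% = £175,245

Excess of minimum tax over regular tax: £175,245 − £82,280 = £92,965.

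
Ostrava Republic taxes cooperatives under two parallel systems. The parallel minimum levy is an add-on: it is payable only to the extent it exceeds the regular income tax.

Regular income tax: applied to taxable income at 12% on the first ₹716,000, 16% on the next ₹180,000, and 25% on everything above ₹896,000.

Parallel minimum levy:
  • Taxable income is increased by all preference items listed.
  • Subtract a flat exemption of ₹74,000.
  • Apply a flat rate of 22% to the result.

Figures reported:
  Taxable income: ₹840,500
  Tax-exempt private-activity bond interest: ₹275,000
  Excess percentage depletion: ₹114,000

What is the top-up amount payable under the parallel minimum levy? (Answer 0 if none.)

₹148,370

Regular income tax:
  ₹716,000 × 12% = ₹85,920
  ₹124,500 × 16% = ₹19,920
  → ₹105,840

Parallel minimum levy:
  Adjusted income: ₹840,500 + ₹275,000 + ₹114,000 = ₹1,229,500
  Less exemption ₹74,000 → base ₹1,155,500
  ₹1,155,500 × 22% = ₹254,210

Excess of parallel minimum levy over regular income tax: ₹254,210 − ₹105,840 = ₹148,370.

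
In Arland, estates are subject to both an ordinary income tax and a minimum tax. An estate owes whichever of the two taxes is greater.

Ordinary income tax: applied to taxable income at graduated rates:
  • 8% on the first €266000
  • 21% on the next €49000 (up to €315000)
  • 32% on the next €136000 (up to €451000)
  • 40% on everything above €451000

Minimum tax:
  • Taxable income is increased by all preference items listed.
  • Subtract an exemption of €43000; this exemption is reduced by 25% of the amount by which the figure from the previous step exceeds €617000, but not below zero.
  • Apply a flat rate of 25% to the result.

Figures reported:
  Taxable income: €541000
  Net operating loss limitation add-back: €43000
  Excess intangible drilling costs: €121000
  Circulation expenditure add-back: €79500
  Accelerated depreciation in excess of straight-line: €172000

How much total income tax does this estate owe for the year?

€239125

Ordinary income tax:
  €266000 × 8% = €21280
  €49000 × 21% = €10290
  €136000 × 32% = €43520
  €90000 × 40% = €36000
  → €111090

Minimum tax:
  Adjusted income: €541000 + €43000 + €121000 + €79500 + €172000 = €956500
  Exemption: 25% × (€956500 − €617000) = €84875 ≥ €43000, so the exemption is fully phased out
  Base: €956500 − €0 = €956500
  €956500 × 25% = €239125

€239125 > €111090, so the minimum tax is the binding amount.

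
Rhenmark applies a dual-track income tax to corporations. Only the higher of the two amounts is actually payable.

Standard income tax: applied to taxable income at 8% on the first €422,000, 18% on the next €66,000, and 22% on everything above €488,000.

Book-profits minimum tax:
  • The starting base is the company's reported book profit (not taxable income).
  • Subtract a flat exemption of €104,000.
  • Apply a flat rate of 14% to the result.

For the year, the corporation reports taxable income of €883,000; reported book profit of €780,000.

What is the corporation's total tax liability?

Book-profits minimum tax:
  Base (reported book profit): €780,000
  Less exemption €104,000 → base €676,000
  €676,000 × 14% = €94,640

Standard income tax:
  €422,000 × 8% = €33,760
  €66,000 × 18% = €11,880
  €395,000 × 22% = €86,900
  → €132,540

€132,540 > €94,640, so the standard income tax governs.

€132,540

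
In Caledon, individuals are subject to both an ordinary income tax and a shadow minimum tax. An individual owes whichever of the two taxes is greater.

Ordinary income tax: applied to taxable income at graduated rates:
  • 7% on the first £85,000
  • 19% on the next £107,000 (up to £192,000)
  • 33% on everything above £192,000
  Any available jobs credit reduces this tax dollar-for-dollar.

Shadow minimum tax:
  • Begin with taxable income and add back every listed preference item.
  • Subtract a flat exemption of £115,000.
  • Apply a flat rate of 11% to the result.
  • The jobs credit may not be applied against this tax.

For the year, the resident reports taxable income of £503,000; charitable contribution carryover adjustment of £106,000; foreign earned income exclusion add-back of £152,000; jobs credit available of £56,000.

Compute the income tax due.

£72,910

Shadow minimum tax:
  Adjusted income: £503,000 + £106,000 + £152,000 = £761,000
  Less exemption £115,000 → base £646,000
  £646,000 × 11% = £71,060

Ordinary income tax:
  £85,000 × 7% = £5,950
  £107,000 × 19% = £20,330
  £311,000 × 33% = £102,630
  → £128,910
  Less jobs credit £56,000 → £72,910

£72,910 > £71,060, so the ordinary income tax governs.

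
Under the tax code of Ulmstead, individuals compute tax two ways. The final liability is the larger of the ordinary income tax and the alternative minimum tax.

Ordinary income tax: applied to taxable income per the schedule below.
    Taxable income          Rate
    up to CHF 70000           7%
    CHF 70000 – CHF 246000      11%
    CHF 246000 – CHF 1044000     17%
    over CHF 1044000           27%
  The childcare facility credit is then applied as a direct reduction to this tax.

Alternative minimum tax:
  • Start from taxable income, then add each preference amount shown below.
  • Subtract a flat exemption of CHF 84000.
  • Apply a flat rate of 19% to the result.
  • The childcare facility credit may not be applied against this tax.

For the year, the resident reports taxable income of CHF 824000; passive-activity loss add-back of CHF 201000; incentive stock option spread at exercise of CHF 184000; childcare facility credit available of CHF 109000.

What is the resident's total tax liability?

CHF 213750

Alternative minimum tax:
  Adjusted income: CHF 824000 + CHF 201000 + CHF 184000 = CHF 1209000
  Less exemption CHF 84000 → base CHF 1125000
  CHF 1125000 × 19% = CHF 213750

Ordinary income tax:
  CHF 70000 × 7% = CHF 4900
  CHF 176000 × 11% = CHF 19360
  CHF 578000 × 17% = CHF 98260
  → CHF 122520
  Less childcare facility credit CHF 109000 → CHF 13520

CHF 213750 > CHF 13520, so the alternative minimum tax is the binding amount.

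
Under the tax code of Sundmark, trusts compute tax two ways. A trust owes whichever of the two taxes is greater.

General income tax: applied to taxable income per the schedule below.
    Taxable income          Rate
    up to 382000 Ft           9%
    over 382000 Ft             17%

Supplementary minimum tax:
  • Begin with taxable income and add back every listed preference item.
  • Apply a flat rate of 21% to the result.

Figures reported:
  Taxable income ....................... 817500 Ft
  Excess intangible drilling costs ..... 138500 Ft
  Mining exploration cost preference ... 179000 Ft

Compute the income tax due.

Supplementary minimum tax:
  Adjusted income: 817500 Ft + 138500 Ft + 179000 Ft = 1135000 Ft
  1135000 Ft × 21% = 238350 Ft

General income tax:
  382000 Ft × 9% = 34380 Ft
  435500 Ft × 17% = 74035 Ft
  → 108415 Ft

238350 Ft > 108415 Ft, so the supplementary minimum tax is the binding amount.

238350 Ft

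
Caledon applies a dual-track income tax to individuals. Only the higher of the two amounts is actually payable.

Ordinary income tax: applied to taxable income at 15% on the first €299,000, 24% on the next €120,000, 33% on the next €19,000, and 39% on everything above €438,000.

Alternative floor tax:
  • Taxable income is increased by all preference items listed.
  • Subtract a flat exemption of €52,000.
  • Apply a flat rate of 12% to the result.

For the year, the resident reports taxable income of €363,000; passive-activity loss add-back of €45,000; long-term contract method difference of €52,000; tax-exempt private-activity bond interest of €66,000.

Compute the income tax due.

€60,210

Alternative floor tax:
  Adjusted income: €363,000 + €45,000 + €52,000 + €66,000 = €526,000
  Less exemption €52,000 → base €474,000
  €474,000 × 12% = €56,880

Ordinary income tax:
  €299,000 × 15% = €44,850
  €64,000 × 24% = €15,360
  → €60,210

€60,210 > €56,880, so the ordinary income tax governs.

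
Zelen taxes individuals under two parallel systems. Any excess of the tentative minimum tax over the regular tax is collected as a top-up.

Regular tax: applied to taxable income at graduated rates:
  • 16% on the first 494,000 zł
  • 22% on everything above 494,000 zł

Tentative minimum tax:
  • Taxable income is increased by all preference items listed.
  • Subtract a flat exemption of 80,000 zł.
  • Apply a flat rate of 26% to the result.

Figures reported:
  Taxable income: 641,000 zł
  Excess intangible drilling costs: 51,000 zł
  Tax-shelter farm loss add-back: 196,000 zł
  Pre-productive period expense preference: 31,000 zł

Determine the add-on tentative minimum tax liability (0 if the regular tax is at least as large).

Tentative minimum tax:
  Adjusted income: 641,000 zł + 51,000 zł + 196,000 zł + 31,000 zł = 919,000 zł
  Less exemption 80,000 zł → base 839,000 zł
  839,000 zł × 26% = 218,140 zł

Regular tax:
  494,000 zł × 16% = 79,040 zł
  147,000 zł × 22% = 32,340 zł
  → 111,380 zł

Excess of tentative minimum tax over regular tax: 218,140 zł − 111,380 zł = 106,760 zł.

106,760 zł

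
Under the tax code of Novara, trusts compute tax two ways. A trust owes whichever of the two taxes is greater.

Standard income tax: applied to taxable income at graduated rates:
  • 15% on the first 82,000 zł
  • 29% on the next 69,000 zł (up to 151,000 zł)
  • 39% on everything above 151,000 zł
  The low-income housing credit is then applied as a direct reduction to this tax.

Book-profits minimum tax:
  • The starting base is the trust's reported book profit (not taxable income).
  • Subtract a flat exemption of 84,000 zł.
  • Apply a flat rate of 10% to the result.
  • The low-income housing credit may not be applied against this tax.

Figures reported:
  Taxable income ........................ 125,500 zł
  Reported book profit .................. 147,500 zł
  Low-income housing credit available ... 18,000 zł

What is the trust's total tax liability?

Standard income tax:
  82,000 zł × 15% = 12,300 zł
  43,500 zł × 29% = 12,615 zł
  → 24,915 zł
  Less low-income housing credit 18,000 zł → 6,915 zł

Book-profits minimum tax:
  Base (reported book profit): 147,500 zł
  Less exemption 84,000 zł → base 63,500 zł
  63,500 zł × 10% = 6,350 zł

6,915 zł > 6,350 zł, so the standard income tax governs.

6,915 zł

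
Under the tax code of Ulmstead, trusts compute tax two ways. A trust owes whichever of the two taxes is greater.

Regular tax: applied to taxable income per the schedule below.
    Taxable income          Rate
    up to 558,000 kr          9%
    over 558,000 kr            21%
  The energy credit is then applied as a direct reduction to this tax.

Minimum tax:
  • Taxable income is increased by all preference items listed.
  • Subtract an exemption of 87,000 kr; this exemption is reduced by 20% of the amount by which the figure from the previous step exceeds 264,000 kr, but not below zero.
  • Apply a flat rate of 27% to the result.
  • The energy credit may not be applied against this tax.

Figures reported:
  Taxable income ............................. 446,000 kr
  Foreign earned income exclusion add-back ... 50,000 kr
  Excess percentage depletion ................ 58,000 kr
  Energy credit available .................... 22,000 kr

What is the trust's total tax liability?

141,750 kr

Regular tax:
  446,000 kr × 9% = 40,140 kr
  Less energy credit 22,000 kr → 18,140 kr

Minimum tax:
  Adjusted income: 446,000 kr + 50,000 kr + 58,000 kr = 554,000 kr
  Exemption: 87,000 kr − 20% × (554,000 kr − 264,000 kr) = 87,000 kr − 58,000 kr = 29,000 kr
  Base: 554,000 kr − 29,000 kr = 525,000 kr
  525,000 kr × 27% = 141,750 kr

141,750 kr > 18,140 kr, so the minimum tax is the binding amount.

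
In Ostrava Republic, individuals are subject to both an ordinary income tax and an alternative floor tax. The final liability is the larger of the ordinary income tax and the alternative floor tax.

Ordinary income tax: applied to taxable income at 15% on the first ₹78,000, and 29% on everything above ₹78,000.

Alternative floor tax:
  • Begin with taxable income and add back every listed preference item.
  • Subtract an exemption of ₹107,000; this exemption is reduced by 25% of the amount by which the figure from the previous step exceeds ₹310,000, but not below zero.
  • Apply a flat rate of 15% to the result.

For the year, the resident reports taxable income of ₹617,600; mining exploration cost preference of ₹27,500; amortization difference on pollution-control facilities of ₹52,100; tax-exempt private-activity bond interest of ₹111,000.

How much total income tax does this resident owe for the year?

Alternative floor tax:
  Adjusted income: ₹617,600 + ₹27,500 + ₹52,100 + ₹111,000 = ₹808,200
  Exemption: 25% × (₹808,200 − ₹310,000) = ₹124,550 ≥ ₹107,000, so the exemption is fully phased out
  Base: ₹808,200 − ₹0 = ₹808,200
  ₹808,200 × 15% = ₹121,230

Ordinary income tax:
  ₹78,000 × 15% = ₹11,700
  ₹539,600 × 29% = ₹156,484
  → ₹168,184

₹168,184 > ₹121,230, so the ordinary income tax governs.

₹168,184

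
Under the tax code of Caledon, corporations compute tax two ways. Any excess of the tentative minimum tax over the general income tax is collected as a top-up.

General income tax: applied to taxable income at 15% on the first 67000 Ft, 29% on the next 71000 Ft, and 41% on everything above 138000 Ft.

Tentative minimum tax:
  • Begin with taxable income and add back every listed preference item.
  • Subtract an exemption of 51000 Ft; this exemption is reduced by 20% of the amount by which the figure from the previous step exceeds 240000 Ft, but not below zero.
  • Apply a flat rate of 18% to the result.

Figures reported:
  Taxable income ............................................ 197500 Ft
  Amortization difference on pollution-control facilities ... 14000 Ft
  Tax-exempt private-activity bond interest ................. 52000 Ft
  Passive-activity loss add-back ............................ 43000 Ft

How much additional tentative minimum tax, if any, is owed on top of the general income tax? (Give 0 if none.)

General income tax:
  67000 Ft × 15% = 10050 Ft
  71000 Ft × 29% = 20590 Ft
  59500 Ft × 41% = 24395 Ft
  → 55035 Ft

Tentative minimum tax:
  Adjusted income: 197500 Ft + 14000 Ft + 52000 Ft + 43000 Ft = 306500 Ft
  Exemption: 51000 Ft − 20% × (306500 Ft − 240000 Ft) = 51000 Ft − 13300 Ft = 37700 Ft
  Base: 306500 Ft − 37700 Ft = 268800 Ft
  268800 Ft × 18% = 48384 Ft

48384 Ft ≤ 55035 Ft, so no add-on is due.

0 Ft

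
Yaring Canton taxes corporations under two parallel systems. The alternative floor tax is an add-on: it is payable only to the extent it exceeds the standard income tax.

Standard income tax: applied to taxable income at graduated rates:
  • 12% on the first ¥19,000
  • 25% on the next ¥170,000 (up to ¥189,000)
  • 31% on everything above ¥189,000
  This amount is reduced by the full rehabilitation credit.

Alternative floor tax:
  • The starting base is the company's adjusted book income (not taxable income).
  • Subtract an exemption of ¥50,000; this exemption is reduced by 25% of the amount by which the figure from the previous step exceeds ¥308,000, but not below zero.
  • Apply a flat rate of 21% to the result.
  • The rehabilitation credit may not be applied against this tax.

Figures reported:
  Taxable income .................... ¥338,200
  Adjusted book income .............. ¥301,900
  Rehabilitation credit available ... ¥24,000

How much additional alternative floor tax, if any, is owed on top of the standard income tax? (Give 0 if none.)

¥0

Alternative floor tax:
  Base (adjusted book income): ¥301,900
  Exemption: ¥301,900 ≤ ¥308,000, so full ¥50,000 applies
  Base: ¥301,900 − ¥50,000 = ¥251,900
  ¥251,900 × 21% = ¥52,899

Standard income tax:
  ¥19,000 × 12% = ¥2,280
  ¥170,000 × 25% = ¥42,500
  ¥149,200 × 31% = ¥46,252
  → ¥91,032
  Less rehabilitation credit ¥24,000 → ¥67,032

¥52,899 ≤ ¥67,032, so no add-on is due.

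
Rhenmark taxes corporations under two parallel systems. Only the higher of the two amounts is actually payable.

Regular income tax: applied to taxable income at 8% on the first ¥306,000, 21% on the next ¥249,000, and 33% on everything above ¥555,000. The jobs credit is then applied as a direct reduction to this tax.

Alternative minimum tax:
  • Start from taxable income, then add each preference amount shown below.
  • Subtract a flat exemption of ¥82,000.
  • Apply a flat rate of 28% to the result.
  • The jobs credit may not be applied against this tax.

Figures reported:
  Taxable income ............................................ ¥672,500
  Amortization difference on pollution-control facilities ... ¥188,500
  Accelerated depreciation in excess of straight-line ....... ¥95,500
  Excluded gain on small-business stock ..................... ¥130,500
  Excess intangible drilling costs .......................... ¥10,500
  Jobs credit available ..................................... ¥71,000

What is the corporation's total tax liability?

Alternative minimum tax:
  Adjusted income: ¥672,500 + ¥188,500 + ¥95,500 + ¥130,500 + ¥10,500 = ¥1,097,500
  Less exemption ¥82,000 → base ¥1,015,500
  ¥1,015,500 × 28% = ¥284,340

Regular income tax:
  ¥306,000 × 8% = ¥24,480
  ¥249,000 × 21% = ¥52,290
  ¥117,500 × 33% = ¥38,775
  → ¥115,545
  Less jobs credit ¥71,000 → ¥44,545

¥284,340 > ¥44,545, so the alternative minimum tax is the binding amount.

¥284,340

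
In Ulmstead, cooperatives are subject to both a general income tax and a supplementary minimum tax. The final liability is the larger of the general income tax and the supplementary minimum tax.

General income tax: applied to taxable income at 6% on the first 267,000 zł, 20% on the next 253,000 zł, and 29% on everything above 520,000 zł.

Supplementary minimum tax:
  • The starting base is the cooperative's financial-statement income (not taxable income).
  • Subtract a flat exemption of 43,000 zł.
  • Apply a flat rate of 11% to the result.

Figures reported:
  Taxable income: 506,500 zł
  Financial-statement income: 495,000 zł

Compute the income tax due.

63,920 zł

General income tax:
  267,000 zł × 6% = 16,020 zł
  239,500 zł × 20% = 47,900 zł
  → 63,920 zł

Supplementary minimum tax:
  Base (financial-statement income): 495,000 zł
  Less exemption 43,000 zł → base 452,000 zł
  452,000 zł × 11% = 49,720 zł

63,920 zł > 49,720 zł, so the general income tax governs.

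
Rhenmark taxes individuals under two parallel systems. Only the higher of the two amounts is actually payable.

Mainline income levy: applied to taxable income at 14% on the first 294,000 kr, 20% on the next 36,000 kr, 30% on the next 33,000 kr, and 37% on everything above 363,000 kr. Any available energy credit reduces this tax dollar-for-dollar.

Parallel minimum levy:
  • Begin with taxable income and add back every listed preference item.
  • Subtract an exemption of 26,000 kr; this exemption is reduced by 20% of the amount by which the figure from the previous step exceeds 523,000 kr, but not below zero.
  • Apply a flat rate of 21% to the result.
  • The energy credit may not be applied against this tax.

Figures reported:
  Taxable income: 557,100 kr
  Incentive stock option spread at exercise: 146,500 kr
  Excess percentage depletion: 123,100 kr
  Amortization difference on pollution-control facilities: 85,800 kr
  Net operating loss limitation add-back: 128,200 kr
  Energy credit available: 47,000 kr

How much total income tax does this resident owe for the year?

Parallel minimum levy:
  Adjusted income: 557,100 kr + 146,500 kr + 123,100 kr + 85,800 kr + 128,200 kr = 1,040,700 kr
  Exemption: 20% × (1,040,700 kr − 523,000 kr) = 103,540 kr ≥ 26,000 kr, so the exemption is fully phased out
  Base: 1,040,700 kr − 0 kr = 1,040,700 kr
  1,040,700 kr × 21% = 218,547 kr

Mainline income levy:
  294,000 kr × 14% = 41,160 kr
  36,000 kr × 20% = 7,200 kr
  33,000 kr × 30% = 9,900 kr
  194,100 kr × 37% = 71,817 kr
  → 130,077 kr
  Less energy credit 47,000 kr → 83,077 kr

218,547 kr > 83,077 kr, so the parallel minimum levy is the binding amount.

218,547 kr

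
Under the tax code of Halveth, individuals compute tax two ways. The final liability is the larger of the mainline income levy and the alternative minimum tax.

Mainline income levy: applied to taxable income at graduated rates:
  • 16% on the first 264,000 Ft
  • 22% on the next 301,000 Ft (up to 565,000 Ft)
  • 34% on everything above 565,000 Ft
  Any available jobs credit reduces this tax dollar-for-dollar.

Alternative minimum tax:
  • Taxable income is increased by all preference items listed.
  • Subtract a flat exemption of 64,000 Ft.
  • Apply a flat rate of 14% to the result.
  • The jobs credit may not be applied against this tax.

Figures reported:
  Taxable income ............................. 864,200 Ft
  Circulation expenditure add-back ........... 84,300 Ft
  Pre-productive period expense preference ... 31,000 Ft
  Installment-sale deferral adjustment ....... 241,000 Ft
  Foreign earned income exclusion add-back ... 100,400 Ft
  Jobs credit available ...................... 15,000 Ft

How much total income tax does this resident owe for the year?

Alternative minimum tax:
  Adjusted income: 864,200 Ft + 84,300 Ft + 31,000 Ft + 241,000 Ft + 100,400 Ft = 1,320,900 Ft
  Less exemption 64,000 Ft → base 1,256,900 Ft
  1,256,900 Ft × 14% = 175,966 Ft

Mainline income levy:
  264,000 Ft × 16% = 42,240 Ft
  301,000 Ft × 22% = 66,220 Ft
  299,200 Ft × 34% = 101,728 Ft
  → 210,188 Ft
  Less jobs credit 15,000 Ft → 195,188 Ft

195,188 Ft > 175,966 Ft, so the mainline income levy governs.

195,188 Ft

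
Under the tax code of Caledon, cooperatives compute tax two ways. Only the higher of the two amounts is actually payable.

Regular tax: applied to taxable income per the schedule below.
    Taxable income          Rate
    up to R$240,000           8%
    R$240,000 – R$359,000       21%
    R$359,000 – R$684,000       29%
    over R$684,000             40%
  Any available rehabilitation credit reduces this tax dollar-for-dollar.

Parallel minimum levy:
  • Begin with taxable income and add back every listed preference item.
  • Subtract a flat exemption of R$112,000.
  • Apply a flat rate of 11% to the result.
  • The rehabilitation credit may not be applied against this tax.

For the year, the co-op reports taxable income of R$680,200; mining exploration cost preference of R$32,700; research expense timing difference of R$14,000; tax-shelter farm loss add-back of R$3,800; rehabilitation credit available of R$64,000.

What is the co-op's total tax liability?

R$73,338

Regular tax:
  R$240,000 × 8% = R$19,200
  R$119,000 × 21% = R$24,990
  R$321,200 × 29% = R$93,148
  → R$137,338
  Less rehabilitation credit R$64,000 → R$73,338

Parallel minimum levy:
  Adjusted income: R$680,200 + R$32,700 + R$14,000 + R$3,800 = R$730,700
  Less exemption R$112,000 → base R$618,700
  R$618,700 × 11% = R$68,057

R$73,338 > R$68,057, so the regular tax governs.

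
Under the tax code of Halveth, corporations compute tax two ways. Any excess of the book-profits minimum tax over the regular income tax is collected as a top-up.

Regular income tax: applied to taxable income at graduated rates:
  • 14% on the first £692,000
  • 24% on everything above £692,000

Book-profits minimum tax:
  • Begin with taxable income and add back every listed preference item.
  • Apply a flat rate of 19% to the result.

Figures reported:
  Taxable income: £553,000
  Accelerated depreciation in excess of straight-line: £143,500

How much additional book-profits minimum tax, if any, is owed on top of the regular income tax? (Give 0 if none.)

£54,915

Regular income tax:
  £553,000 × 14% = £77,420

Book-profits minimum tax:
  Adjusted income: £553,000 + £143,500 = £696,500
  £696,500 × 19% = £132,335

Excess of book-profits minimum tax over regular income tax: £132,335 − £77,420 = £54,915.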